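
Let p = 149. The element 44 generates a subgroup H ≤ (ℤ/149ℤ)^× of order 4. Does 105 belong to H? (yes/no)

yes

⟨44⟩ has order 4; its elements mod 149 are {1, 44, 105, 148}.
105 is in this set.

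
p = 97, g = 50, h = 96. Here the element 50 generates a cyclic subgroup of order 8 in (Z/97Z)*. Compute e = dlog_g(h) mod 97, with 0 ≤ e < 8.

Successive powers of 50 modulo 97:
  50^0=1  50^1=50  50^2=75  50^3=64  50^4=96
So 50^4 ≡ 96 (mod 97), giving e = 4.

4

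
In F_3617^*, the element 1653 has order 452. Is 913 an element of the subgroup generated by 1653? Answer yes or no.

yes

913 ∈ ⟨1653⟩ iff 913^452 ≡ 1 (mod 3617), since |⟨1653⟩| = 452.
913^452 mod 3617 = 1.
Since 1 = 1, 913 lies in the subgroup.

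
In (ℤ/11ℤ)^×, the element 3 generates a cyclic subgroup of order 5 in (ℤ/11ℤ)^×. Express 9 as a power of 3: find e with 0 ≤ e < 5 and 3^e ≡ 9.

Successive powers of 3 modulo 11:
  3^0=1  3^1=3  3^2=9
So 3^2 ≡ 9 (mod 11), giving e = 2.

2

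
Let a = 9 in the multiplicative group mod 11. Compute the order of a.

5

The order of 9 must divide p − 1 = 10 = 2 · 5.
Divisors: 1, 2, 5, 10.
Check each in increasing order: 9^1 ≡ 9;  9^2 ≡ 4;  9^5 ≡ 1.
Smallest exponent giving 1 is 5.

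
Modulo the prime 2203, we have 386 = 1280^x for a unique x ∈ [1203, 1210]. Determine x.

1206

Compute 1280^1203 mod 2203 = 1751, then multiply by 1280 repeatedly:
  1280^1203=1751  1280^1204=829  1280^1205=1477  1280^1206=386
Found 386 at exponent 1206.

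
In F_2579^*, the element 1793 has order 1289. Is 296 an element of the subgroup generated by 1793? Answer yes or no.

296 ∈ ⟨1793⟩ iff 296^1289 ≡ 1 (mod 2579), since |⟨1793⟩| = 1289.
296^1289 mod 2579 = 2578.
Since 2578 ≠ 1, 296 does not lie in the subgroup.

no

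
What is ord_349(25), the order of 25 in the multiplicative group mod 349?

87

The order of 25 must divide p − 1 = 348 = 2^2 · 3 · 29.
Divisors: 1, 2, 3, 4, 6, 12, 29, 58, 87, 116, 174, 348.
Check each in increasing order: 25^1 ≡ 25;  25^2 ≡ 276;  25^3 ≡ 269;  25^4 ≡ 94;  25^6 ≡ 118;  25^12 ≡ 313;  25^29 ≡ 226;  25^58 ≡ 122;  25^87 ≡ 1.
Smallest exponent giving 1 is 87.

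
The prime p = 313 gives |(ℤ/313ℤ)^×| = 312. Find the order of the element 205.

39

The order of 205 must divide p − 1 = 312 = 2^3 · 3 · 13.
Divisors: 1, 2, 3, 4, 6, 8, 12, 13, 24, 26, 39, 52, 78, 104, 156, 312.
Check each in increasing order: 205^1 ≡ 205;  205^2 ≡ 83;  205^3 ≡ 113;  205^4 ≡ 3;  205^6 ≡ 249;  205^8 ≡ 9;  205^12 ≡ 27;  205^13 ≡ 214;  205^24 ≡ 103;  205^26 ≡ 98;  205^39 ≡ 1.
Smallest exponent giving 1 is 39.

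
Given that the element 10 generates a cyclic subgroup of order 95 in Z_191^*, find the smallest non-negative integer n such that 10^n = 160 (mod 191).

Successive powers of 10 modulo 191:
  10^0=1  10^1=10  10^2=100  10^3=45  10^4=68  10^5=107
  10^6=115  10^7=4  10^8=40  10^9=18  10^10=180  10^11=81
  10^12=46  10^13=78  10^14=16  10^15=160
So 10^15 ≡ 160 (mod 191), giving n = 15.

15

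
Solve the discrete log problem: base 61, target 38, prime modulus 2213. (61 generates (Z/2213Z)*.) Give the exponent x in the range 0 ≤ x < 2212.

1757

Baby-step giant-step with m = ceil(sqrt(2212)) = 48.
Baby table (61^j mod 2213 for j=0..47):
  0:1  1:61  2:1508  3:1255  4:1313  5:425  6:1582  7:1343
  8:42  9:349  10:1372  11:1811  12:2034  13:146  14:54  15:1081
  16:1764  17:1380  18:86  19:820  20:1334  21:1706  22:55  23:1142
  24:1059  25:422  26:1399  27:1245  28:703  29:836  30:97  31:1491
  32:218  33:20  34:1220  35:1391  36:757  37:1917  38:1861  39:658
  40:304  41:840  42:341  43:884  44:812  45:846  46:707  47:1080
Giant step factor: 61^(-48) ≡ 985 (mod 2213).
Scan 38·985^i mod 2213 for i = 0, 1, …:
  i=0: 38   i=1: 2022   i=2: 2183   i=3: 1432
  i=4: 839   i=5: 966   i=6: 2133   i=7: 868
  i=8: 762   i=9: 363     …   i=35: 749
  i=36: 836
Match at i=36, j=29: x = 36·48 + 29 = 1757.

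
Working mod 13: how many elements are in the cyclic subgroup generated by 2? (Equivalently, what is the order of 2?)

12

The order of 2 must divide p − 1 = 12 = 2^2 · 3.
Divisors: 1, 2, 3, 4, 6, 12.
Check each in increasing order: 2^1 ≡ 2;  2^2 ≡ 4;  2^3 ≡ 8;  2^4 ≡ 3;  2^6 ≡ 12;  2^12 ≡ 1.
Smallest exponent giving 1 is 12.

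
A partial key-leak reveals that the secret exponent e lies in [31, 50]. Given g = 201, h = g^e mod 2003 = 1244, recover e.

Compute 201^31 mod 2003 = 54, then multiply by 201 repeatedly:
  201^31=54  201^32=839  201^33=387  201^34=1673  201^35=1772
  201^36=1641  201^37=1349  201^38=744  201^39=1322  201^40=1326
  201^41=127  201^42=1491  201^43=1244
Found 1244 at exponent 43.

43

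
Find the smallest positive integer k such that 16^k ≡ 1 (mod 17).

2

The order of 16 must divide p − 1 = 16 = 2^4.
Divisors: 1, 2, 4, 8, 16.
Check each in increasing order: 16^1 ≡ 16;  16^2 ≡ 1.
Smallest exponent giving 1 is 2.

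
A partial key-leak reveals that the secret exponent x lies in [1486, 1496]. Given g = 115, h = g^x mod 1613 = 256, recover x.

1488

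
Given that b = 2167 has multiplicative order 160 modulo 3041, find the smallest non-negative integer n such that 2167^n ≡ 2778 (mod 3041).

100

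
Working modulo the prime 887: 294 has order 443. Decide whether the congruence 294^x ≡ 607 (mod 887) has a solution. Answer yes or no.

yes

607 ∈ ⟨294⟩ iff 607^443 ≡ 1 (mod 887), since |⟨294⟩| = 443.
607^443 mod 887 = 1.
Since 1 = 1, 607 lies in the subgroup.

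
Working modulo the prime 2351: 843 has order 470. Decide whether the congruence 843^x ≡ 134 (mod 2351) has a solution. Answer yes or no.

yes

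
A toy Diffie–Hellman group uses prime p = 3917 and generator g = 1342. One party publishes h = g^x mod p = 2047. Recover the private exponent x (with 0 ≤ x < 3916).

2411

Baby-step giant-step with m = ceil(sqrt(3916)) = 63.
Baby table (1342^j mod 3917 for j=0..62):
  0:1  1:1342  2:3061  3:2846  4:257  5:198  6:3277  7:2860
  8:3377  9:3882  10:34  11:2541  12:2232  13:2756  14:904  15:2815
  16:1742  17:3232  18:1225  19:2727  20:1156  21:220  22:1465  23:3613
  24:3317  25:1702  26:473  27:212  28:2480  29:2627  30:134  31:3563
  32:2806  33:1415  34:3102  35:3030  36:414  37:3291  38:2063  39:3144
  40:639  41:3632  42:1396  43:1106  44:3626  45:1178  46:2325  47:2218
  48:3553  49:1137  50:2141  51:2061  52:460  53:2351  54:1857  55:882
  56:710  57:989  58:3292  59:3405  60:2288  61:3485  62:3889
Giant step factor: 1342^(-63) ≡ 3197 (mod 3917).
Scan 2047·3197^i mod 3917 for i = 0, 1, …:
  i=0: 2047   i=1: 2869   i=2: 2496   i=3: 783
  i=4: 288   i=5: 241   i=6: 2745   i=7: 1685
  i=8: 1070   i=9: 1249     …   i=37: 953
  i=38: 3232
Match at i=38, j=17: x = 38·63 + 17 = 2411.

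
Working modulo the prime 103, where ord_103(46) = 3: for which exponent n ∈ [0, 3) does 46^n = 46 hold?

1

Successive powers of 46 modulo 103:
  46^0=1  46^1=46
So 46^1 ≡ 46 (mod 103), giving n = 1.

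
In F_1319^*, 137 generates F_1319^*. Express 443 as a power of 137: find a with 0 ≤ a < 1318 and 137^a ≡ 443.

918

Baby-step giant-step with m = ceil(sqrt(1318)) = 37.
Baby table (137^j mod 1319 for j=0..36):
  0:1  1:137  2:303  3:622  4:798  5:1168  6:417  7:412
  8:1046  9:850  10:378  11:345  12:1100  13:334  14:912  15:958
  16:665  17:94  18:1007  19:783  20:432  21:1148  22:315  23:947
  24:477  25:718  26:760  27:1238  28:774  29:518  30:1059  31:1312
  32:360  33:517  34:922  35:1009  36:1057
Giant step factor: 137^(-37) ≡ 230 (mod 1319).
Scan 443·230^i mod 1319 for i = 0, 1, …:
  i=0: 443   i=1: 327   i=2: 27   i=3: 934
  i=4: 1142   i=5: 179   i=6: 281   i=7: 1318
  i=8: 1089   i=9: 1179     …   i=23: 515
  i=24: 1059
Match at i=24, j=30: a = 24·37 + 30 = 918.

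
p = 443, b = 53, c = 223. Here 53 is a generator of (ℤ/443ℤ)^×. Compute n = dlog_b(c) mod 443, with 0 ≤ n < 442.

Baby-step giant-step with m = ceil(sqrt(442)) = 22.
Baby table (53^j mod 443 for j=0..21):
  0:1  1:53  2:151  3:29  4:208  5:392  6:398  7:273
  8:293  9:24  10:386  11:80  12:253  13:119  14:105  15:249
  16:350  17:387  18:133  19:404  20:148  21:313
Giant step factor: 53^(-22) ≡ 311 (mod 443).
Scan 223·311^i mod 443 for i = 0, 1, …:
  i=0: 223   i=1: 245   i=2: 442   i=3: 132
  i=4: 296   i=5: 355   i=6: 98   i=7: 354
  i=8: 230   i=9: 207   i=10: 142   i=11: 305
  i=12: 53
Match at i=12, j=1: n = 12·22 + 1 = 265.

265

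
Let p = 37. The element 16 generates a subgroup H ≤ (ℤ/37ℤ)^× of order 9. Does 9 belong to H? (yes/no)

yes

⟨16⟩ has order 9; its elements mod 37 are {1, 7, 9, 10, 12, 16, 26, 33, 34}.
9 is in this set.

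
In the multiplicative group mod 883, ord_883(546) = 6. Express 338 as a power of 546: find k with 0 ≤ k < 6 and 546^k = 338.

5

Successive powers of 546 modulo 883:
  546^0=1  546^1=546  546^2=545  546^3=882  546^4=337  546^5=338
So 546^5 ≡ 338 (mod 883), giving k = 5.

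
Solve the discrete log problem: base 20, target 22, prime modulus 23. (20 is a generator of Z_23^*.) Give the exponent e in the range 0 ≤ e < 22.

11

Successive powers of 20 modulo 23:
  20^0=1  20^1=20  20^2=9  20^3=19  20^4=12  20^5=10
  20^6=16  20^7=21  20^8=6  20^9=5  20^10=8  20^11=22
So 20^11 ≡ 22 (mod 23), giving e = 11.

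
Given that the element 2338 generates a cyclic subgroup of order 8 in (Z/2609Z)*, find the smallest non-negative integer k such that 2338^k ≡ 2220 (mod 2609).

Successive powers of 2338 modulo 2609:
  2338^0=1  2338^1=2338  2338^2=389  2338^3=1550  2338^4=2608  2338^5=271
  2338^6=2220
So 2338^6 ≡ 2220 (mod 2609), giving k = 6.

6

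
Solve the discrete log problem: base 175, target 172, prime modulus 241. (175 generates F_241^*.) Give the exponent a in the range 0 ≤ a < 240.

107

Baby-step giant-step with m = ceil(sqrt(240)) = 16.
Baby table (175^j mod 241 for j=0..15):
  0:1  1:175  2:18  3:17  4:83  5:65  6:48  7:206
  8:141  9:93  10:128  11:228  12:135  13:7  14:20  15:126
Giant step factor: 175^(-16) ≡ 160 (mod 241).
Scan 172·160^i mod 241 for i = 0, 1, …:
  i=0: 172   i=1: 46   i=2: 130   i=3: 74
  i=4: 31   i=5: 140   i=6: 228
Match at i=6, j=11: a = 6·16 + 11 = 107.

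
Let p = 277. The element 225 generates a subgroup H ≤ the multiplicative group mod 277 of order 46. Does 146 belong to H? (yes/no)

yes

146 ∈ ⟨225⟩ iff 146^46 ≡ 1 (mod 277), since |⟨225⟩| = 46.
146^46 mod 277 = 1.
Since 1 = 1, 146 lies in the subgroup.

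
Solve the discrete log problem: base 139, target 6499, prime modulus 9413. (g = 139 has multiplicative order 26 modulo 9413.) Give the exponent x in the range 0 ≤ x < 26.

16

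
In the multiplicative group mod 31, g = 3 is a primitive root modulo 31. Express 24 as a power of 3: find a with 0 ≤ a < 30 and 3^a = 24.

Successive powers of 3 modulo 31:
  3^0=1  3^1=3  3^2=9  3^3=27  3^4=19  3^5=26
  3^6=16  3^7=17  3^8=20  3^9=29  3^10=25  3^11=13
  3^12=8  3^13=24
So 3^13 ≡ 24 (mod 31), giving a = 13.

13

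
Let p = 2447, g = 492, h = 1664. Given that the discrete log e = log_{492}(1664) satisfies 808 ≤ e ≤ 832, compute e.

Compute 492^808 mod 2447 = 2442, then multiply by 492 repeatedly:
  492^808=2442  492^809=2434  492^810=945  492^811=10  492^812=26
  492^813=557  492^814=2427  492^815=2395  492^816=1333  492^817=40
  492^818=104  492^819=2228  492^820=2367  492^821=2239  492^822=438
  492^823=160  492^824=416  492^825=1571  492^826=2127  492^827=1615
  492^828=1752  492^829=640  492^830=1664
Found 1664 at exponent 830.

830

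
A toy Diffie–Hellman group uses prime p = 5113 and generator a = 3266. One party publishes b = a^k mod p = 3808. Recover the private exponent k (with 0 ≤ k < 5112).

3169

Baby-step giant-step with m = ceil(sqrt(5112)) = 72.
Baby table (3266^j mod 5113 for j=0..71):
  0:1  1:3266  2:1038  3:189  4:3714  5:1888  6:5043  7:1465
  8:4035  9:2109  10:783  11:778  12:4900  13:4823  14:3878  15:647
  16:1433  17:1783  18:4684  19:4961  20:4642  21:727  22:1950  23:3015
  24:4465  25:414  26:2292  27:240  28:1551  29:3696  30:4456  31:1698
  32:3176  33:3652  34:3916  35:2043  36:5086  37:3852  38:2652  39:10
  40:1982  41:154  42:1890  43:1349  44:3541  45:4413  46:4424  47:4559
  48:638  49:2717  50:2667  51:2983  52:2213  53:2989  54:1357  55:4104
  56:2491  57:823  58:3593  59:403  60:2157  61:4161  62:4585  63:3746
  64:4140  65:2468  66:2400  67:171  68:1169  69:3656  70:1641  71:1082
Giant step factor: 3266^(-72) ≡ 4601 (mod 5113).
Scan 3808·4601^i mod 5113 for i = 0, 1, …:
  i=0: 3808   i=1: 3470   i=2: 2684   i=3: 1189
  i=4: 4792   i=5: 736   i=6: 1530   i=7: 4042
  i=8: 1261   i=9: 3719     …   i=43: 3369
  i=44: 3266
Match at i=44, j=1: k = 44·72 + 1 = 3169.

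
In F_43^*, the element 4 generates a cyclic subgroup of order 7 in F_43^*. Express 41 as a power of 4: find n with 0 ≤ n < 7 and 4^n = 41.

4

Successive powers of 4 modulo 43:
  4^0=1  4^1=4  4^2=16  4^3=21  4^4=41
So 4^4 ≡ 41 (mod 43), giving n = 4.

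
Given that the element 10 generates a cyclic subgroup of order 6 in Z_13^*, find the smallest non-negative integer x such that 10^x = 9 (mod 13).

2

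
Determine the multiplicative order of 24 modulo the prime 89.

The order of 24 must divide p − 1 = 88 = 2^3 · 11.
Divisors: 1, 2, 4, 8, 11, 22, 44, 88.
Check each in increasing order: 24^1 ≡ 24;  24^2 ≡ 42;  24^4 ≡ 73;  24^8 ≡ 78;  24^11 ≡ 37;  24^22 ≡ 34;  24^44 ≡ 88;  24^88 ≡ 1.
Smallest exponent giving 1 is 88.

88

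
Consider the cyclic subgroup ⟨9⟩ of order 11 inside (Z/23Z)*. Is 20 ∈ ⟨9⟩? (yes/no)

no

20 ∈ ⟨9⟩ iff 20^11 ≡ 1 (mod 23), since |⟨9⟩| = 11.
20^11 mod 23 = 22.
Since 22 ≠ 1, 20 does not lie in the subgroup.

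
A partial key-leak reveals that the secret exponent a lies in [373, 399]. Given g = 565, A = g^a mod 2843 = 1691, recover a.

378

Compute 565^373 mod 2843 = 2045, then multiply by 565 repeatedly:
  565^373=2045  565^374=1167  565^375=2622  565^376=227  565^377=320
  565^378=1691
Found 1691 at exponent 378.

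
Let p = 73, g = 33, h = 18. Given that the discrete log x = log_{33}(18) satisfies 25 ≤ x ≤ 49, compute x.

44

Compute 33^25 mod 73 = 45, then multiply by 33 repeatedly:
  33^25=45  33^26=25  33^27=22  33^28=69  33^29=14
  33^30=24  33^31=62  33^32=2  33^33=66  33^34=61
  33^35=42  33^36=72  33^37=40  33^38=6  33^39=52
  33^40=37  33^41=53  33^42=70  33^43=47  33^44=18
Found 18 at exponent 44.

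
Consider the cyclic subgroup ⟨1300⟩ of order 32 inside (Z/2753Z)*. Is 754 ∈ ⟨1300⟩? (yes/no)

754 ∈ ⟨1300⟩ iff 754^32 ≡ 1 (mod 2753), since |⟨1300⟩| = 32.
754^32 mod 2753 = 1925.
Since 1925 ≠ 1, 754 does not lie in the subgroup.

no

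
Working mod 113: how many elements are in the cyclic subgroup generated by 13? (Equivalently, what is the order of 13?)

The order of 13 must divide p − 1 = 112 = 2^4 · 7.
Divisors: 1, 2, 4, 7, 8, 14, 16, 28, 56, 112.
Check each in increasing order: 13^1 ≡ 13;  13^2 ≡ 56;  13^4 ≡ 85;  13^7 ≡ 69;  13^8 ≡ 106;  13^14 ≡ 15;  13^16 ≡ 49;  13^28 ≡ 112;  13^56 ≡ 1.
Smallest exponent giving 1 is 56.

56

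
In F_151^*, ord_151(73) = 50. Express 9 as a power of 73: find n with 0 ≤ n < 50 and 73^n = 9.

36

Baby-step giant-step with m = ceil(sqrt(50)) = 8.
Baby table (73^j mod 151 for j=0..7):
  0:1  1:73  2:44  3:41  4:124  5:143  6:20  7:101
Giant step factor: 73^(-8) ≡ 29 (mod 151).
Scan 9·29^i mod 151 for i = 0, 1, …:
  i=0: 9   i=1: 110   i=2: 19   i=3: 98
  i=4: 124
Match at i=4, j=4: n = 4·8 + 4 = 36.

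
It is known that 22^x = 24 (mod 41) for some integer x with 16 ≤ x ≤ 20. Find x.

17

Compute 22^16 mod 41 = 16, then multiply by 22 repeatedly:
  22^16=16  22^17=24
Found 24 at exponent 17.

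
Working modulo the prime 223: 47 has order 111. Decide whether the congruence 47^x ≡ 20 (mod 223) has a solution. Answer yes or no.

no

20 ∈ ⟨47⟩ iff 20^111 ≡ 1 (mod 223), since |⟨47⟩| = 111.
20^111 mod 223 = 222.
Since 222 ≠ 1, 20 does not lie in the subgroup.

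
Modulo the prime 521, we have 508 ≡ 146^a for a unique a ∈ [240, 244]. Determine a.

Compute 146^240 mod 521 = 255, then multiply by 146 repeatedly:
  146^240=255  146^241=239  146^242=508
Found 508 at exponent 242.

242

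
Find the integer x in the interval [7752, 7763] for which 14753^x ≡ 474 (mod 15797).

7758

Compute 14753^7752 mod 15797 = 14843, then multiply by 14753 repeatedly:
  14753^7752=14843  14753^7753=765  14753^7754=6987  14753^7755=3786  14753^7756=12463
  14753^7757=5356  14753^7758=474
Found 474 at exponent 7758.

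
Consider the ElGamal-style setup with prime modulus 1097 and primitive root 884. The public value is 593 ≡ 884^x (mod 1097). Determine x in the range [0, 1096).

149

Baby-step giant-step with m = ceil(sqrt(1096)) = 34.
Baby table (884^j mod 1097 for j=0..33):
  0:1  1:884  2:392  3:973  4:84  5:757  6:18  7:554
  8:474  9:1059  10:415  11:462  12:324  13:99  14:853  15:413
  16:888  17:637  18:347  19:685  20:1093  21:852  22:626  23:496
  24:761  25:263  26:1025  27:1075  28:298  29:152  30:534  31:346
  32:898  33:701
Giant step factor: 884^(-34) ≡ 961 (mod 1097).
Scan 593·961^i mod 1097 for i = 0, 1, …:
  i=0: 593   i=1: 530   i=2: 322   i=3: 88
  i=4: 99
Match at i=4, j=13: x = 4·34 + 13 = 149.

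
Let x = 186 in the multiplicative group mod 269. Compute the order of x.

268

The order of 186 must divide p − 1 = 268 = 2^2 · 67.
Divisors: 1, 2, 4, 67, 134, 268.
Check each in increasing order: 186^1 ≡ 186;  186^2 ≡ 164;  186^4 ≡ 265;  186^67 ≡ 187;  186^134 ≡ 268;  186^268 ≡ 1.
Smallest exponent giving 1 is 268.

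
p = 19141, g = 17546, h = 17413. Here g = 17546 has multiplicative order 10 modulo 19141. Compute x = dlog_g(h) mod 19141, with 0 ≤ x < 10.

Successive powers of 17546 modulo 19141:
  17546^0=1  17546^1=17546  17546^2=17413
So 17546^2 ≡ 17413 (mod 19141), giving x = 2.

2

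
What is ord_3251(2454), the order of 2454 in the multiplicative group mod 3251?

325

The order of 2454 must divide p − 1 = 3250 = 2 · 5^3 · 13.
Divisors: 1, 2, 5, 10, 13, 25, 26, 50, 65, 125, 130, 250, 325, 650, 1625, 3250.
Check each in increasing order: 2454^1 ≡ 2454;  2454^2 ≡ 1264;  2454^5 ≡ 972;  2454^10 ≡ 1994;  2454^13 ≡ 1842;  2454^25 ≡ 2718;  2454^26 ≡ 2171;  2454^50 ≡ 1252;  2454^65 ≡ 924;  2454^125 ≡ 1360;  2454^130 ≡ 2014;  2454^250 ≡ 3032;  2454^325 ≡ 1.
Smallest exponent giving 1 is 325.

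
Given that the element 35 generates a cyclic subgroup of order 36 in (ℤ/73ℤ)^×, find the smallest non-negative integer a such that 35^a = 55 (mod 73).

8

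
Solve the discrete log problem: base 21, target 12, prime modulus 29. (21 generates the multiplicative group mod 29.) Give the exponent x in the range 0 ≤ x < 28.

7

Successive powers of 21 modulo 29:
  21^0=1  21^1=21  21^2=6  21^3=10  21^4=7  21^5=2
  21^6=13  21^7=12
So 21^7 ≡ 12 (mod 29), giving x = 7.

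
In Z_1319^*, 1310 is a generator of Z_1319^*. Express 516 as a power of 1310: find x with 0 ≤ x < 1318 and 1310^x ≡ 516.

926

Baby-step giant-step with m = ceil(sqrt(1318)) = 37.
Baby table (1310^j mod 1319 for j=0..36):
  0:1  1:1310  2:81  3:590  4:1285  5:306  6:1203  7:1044
  8:1156  9:148  10:1306  11:117  12:266  13:244  14:442  15:1298
  16:189  17:937  18:800  19:714  20:169  21:1117  22:499  23:785
  24:849  25:273  26:181  27:1009  28:152  29:1270  30:441  31:1307
  32:108  33:347  34:834  35:408  36:285
Giant step factor: 1310^(-37) ≡ 524 (mod 1319).
Scan 516·524^i mod 1319 for i = 0, 1, …:
  i=0: 516   i=1: 1308   i=2: 831   i=3: 174
  i=4: 165   i=5: 725   i=6: 28   i=7: 163
  i=8: 996   i=9: 899     …   i=24: 662
  i=25: 1310
Match at i=25, j=1: x = 25·37 + 1 = 926.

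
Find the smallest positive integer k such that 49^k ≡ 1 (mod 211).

105

The order of 49 must divide p − 1 = 210 = 2 · 3 · 5 · 7.
Divisors: 1, 2, 3, 5, 6, 7, 10, 14, 15, 21, 30, 35, 42, 70, 105, 210.
Check each in increasing order: 49^1 ≡ 49;  49^2 ≡ 80;  49^3 ≡ 122;  49^5 ≡ 54;  49^6 ≡ 114;  49^7 ≡ 100;  49^10 ≡ 173;  49^14 ≡ 83;  49^15 ≡ 58;  49^21 ≡ 71;  49^30 ≡ 199;  49^35 ≡ 196;  49^42 ≡ 188;  49^70 ≡ 14;  49^105 ≡ 1.
Smallest exponent giving 1 is 105.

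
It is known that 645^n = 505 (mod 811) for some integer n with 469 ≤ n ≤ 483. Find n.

477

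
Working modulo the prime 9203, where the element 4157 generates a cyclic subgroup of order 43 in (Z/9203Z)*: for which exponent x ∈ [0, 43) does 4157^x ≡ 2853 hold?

22

Baby-step giant-step with m = ceil(sqrt(43)) = 7.
Baby table (4157^j mod 9203 for j=0..6):
  0:1  1:4157  2:6618  3:3259  4:847  5:5433  6:819
Giant step factor: 4157^(-7) ≡ 943 (mod 9203).
Scan 2853·943^i mod 9203 for i = 0, 1, …:
  i=0: 2853   i=1: 3103   i=2: 8778   i=3: 4157
Match at i=3, j=1: x = 3·7 + 1 = 22.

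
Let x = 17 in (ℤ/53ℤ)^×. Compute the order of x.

26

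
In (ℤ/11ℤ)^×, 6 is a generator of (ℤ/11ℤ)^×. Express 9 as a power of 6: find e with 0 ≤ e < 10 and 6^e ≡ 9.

4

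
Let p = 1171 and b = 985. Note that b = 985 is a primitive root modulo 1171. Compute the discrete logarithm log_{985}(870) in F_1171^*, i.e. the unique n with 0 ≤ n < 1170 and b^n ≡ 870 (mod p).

813

Baby-step giant-step with m = ceil(sqrt(1170)) = 35.
Baby table (985^j mod 1171 for j=0..34):
  0:1  1:985  2:637  3:960  4:603  5:258  6:23  7:406
  8:599  9:1002  10:988  11:79  12:529  13:1141  14:896  15:797
  16:475  17:646  18:457  19:481  20:701  21:766  22:386  23:806
  24:1143  25:524  26:900  27:53  28:681  29:973  30:527  31:342
  32:793  33:48  34:440
Giant step factor: 985^(-35) ≡ 1162 (mod 1171).
Scan 870·1162^i mod 1171 for i = 0, 1, …:
  i=0: 870   i=1: 367   i=2: 210   i=3: 452
  i=4: 616   i=5: 311   i=6: 714   i=7: 600
  i=8: 455   i=9: 589     …   i=22: 584
  i=23: 599
Match at i=23, j=8: n = 23·35 + 8 = 813.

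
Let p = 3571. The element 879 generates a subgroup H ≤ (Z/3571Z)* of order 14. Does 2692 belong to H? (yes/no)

2692 ∈ ⟨879⟩ iff 2692^14 ≡ 1 (mod 3571), since |⟨879⟩| = 14.
2692^14 mod 3571 = 1.
Since 1 = 1, 2692 lies in the subgroup.

yes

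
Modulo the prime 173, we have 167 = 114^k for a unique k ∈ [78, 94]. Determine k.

Compute 114^78 mod 173 = 167, then multiply by 114 repeatedly:
  114^78=167
Found 167 at exponent 78.

78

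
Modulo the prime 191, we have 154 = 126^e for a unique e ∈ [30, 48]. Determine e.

Compute 126^30 mod 191 = 154, then multiply by 126 repeatedly:
  126^30=154
Found 154 at exponent 30.

30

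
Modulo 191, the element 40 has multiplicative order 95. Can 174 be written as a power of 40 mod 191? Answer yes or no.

174 ∈ ⟨40⟩ iff 174^95 ≡ 1 (mod 191), since |⟨40⟩| = 95.
174^95 mod 191 = 190.
Since 190 ≠ 1, 174 does not lie in the subgroup.

no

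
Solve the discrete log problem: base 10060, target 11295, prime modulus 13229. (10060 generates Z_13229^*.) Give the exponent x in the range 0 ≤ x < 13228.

Baby-step giant-step with m = ceil(sqrt(13228)) = 116.
Baby table (10060^j mod 13229 for j=0..115):
  0:1  1:10060  2:1750  3:10430  4:6601  5:9709  6:2833  7:4714
  8:10104  9:7833  10:8056  11:2506  12:9115  13:6701  14:10305  15:5856
  16:2623  17:8754  18:13016  19:318  20:10891  21:882  22:9490  23:8936
  24:5105  25:1322  26:4175  27:11654  28:3842  29:8611  30:3168  31:1419
  32:1049  33:9427  34:10148  35:687  36:5682  37:11640  38:8521  39:10569
  40:2667  41:1608  42:10642  43:9452  44:10297  45:4750  46:1852  47:4688
  48:13124  49:2020  50:1456  51:2857  52:8032  53:12417  54:6802  55:7732
  56:10629  57:10962  58:776  59:1450  60:8642  61:10761  62:2753  63:6883
  64:2394  65:6860  66:9136  67:6297  68:7368  69:13222  70:8954  71:979
  72:6364  73:6709  74:11411  75:6627  76:6689  77:8646  78:11314  79:9753
  80:8916  81:2340  82:6009  83:7239  84:11924  85:8097  86:4867  87:1491
  88:11003  89:3137  90:7055  91:12944  92:3593  93:3952  94:3975  95:10462
  96:11025  97:12793  98:5868  99:4282  100:3296  101:5886  102:156  103:8338
  104:8420  105:13142  106:11123  107:6498  108:5391  109:7789  110:1973  111:4880
  112:13210  113:7295  114:6437  115:265
Giant step factor: 10060^(-116) ≡ 9103 (mod 13229).
Scan 11295·9103^i mod 13229 for i = 0, 1, …:
  i=0: 11295   i=1: 2597   i=2: 268   i=3: 5468
  i=4: 7706   i=5: 7560   i=6: 1422   i=7: 6504
  i=8: 6137   i=9: 12273     …   i=81: 8442
  i=82: 265
Match at i=82, j=115: x = 82·116 + 115 = 9627.

9627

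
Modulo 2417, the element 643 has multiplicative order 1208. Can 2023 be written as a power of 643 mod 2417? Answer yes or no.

yes

2023 ∈ ⟨643⟩ iff 2023^1208 ≡ 1 (mod 2417), since |⟨643⟩| = 1208.
2023^1208 mod 2417 = 1.
Since 1 = 1, 2023 lies in the subgroup.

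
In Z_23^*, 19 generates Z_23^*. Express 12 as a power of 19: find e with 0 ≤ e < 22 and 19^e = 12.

16

Successive powers of 19 modulo 23:
  19^0=1  19^1=19  19^2=16  19^3=5  19^4=3  19^5=11
  19^6=2  19^7=15  19^8=9  19^9=10  19^10=6  19^11=22
  19^12=4  19^13=7  19^14=18  19^15=20  19^16=12
So 19^16 ≡ 12 (mod 23), giving e = 16.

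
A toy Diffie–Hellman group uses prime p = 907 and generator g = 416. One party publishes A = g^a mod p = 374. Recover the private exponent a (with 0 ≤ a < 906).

357

Baby-step giant-step with m = ceil(sqrt(906)) = 31.
Baby table (416^j mod 907 for j=0..30):
  0:1  1:416  2:726  3:892  4:109  5:901  6:225  7:179
  8:90  9:253  10:36  11:464  12:740  13:367  14:296  15:691
  16:844  17:95  18:519  19:38  20:389  21:378  22:337  23:514
  24:679  25:387  26:453  27:699  28:544  29:461  30:399
Giant step factor: 416^(-31) ≡ 605 (mod 907).
Scan 374·605^i mod 907 for i = 0, 1, …:
  i=0: 374   i=1: 427   i=2: 747   i=3: 249
  i=4: 83   i=5: 330   i=6: 110   i=7: 339
  i=8: 113   i=9: 340   i=10: 718   i=11: 844
Match at i=11, j=16: a = 11·31 + 16 = 357.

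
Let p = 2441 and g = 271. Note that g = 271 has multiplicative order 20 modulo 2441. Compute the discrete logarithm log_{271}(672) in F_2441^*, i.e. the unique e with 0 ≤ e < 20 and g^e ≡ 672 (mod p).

Successive powers of 271 modulo 2441:
  271^0=1  271^1=271  271^2=211  271^3=1038  271^4=583  271^5=1769
  271^6=963  271^7=2227  271^8=590  271^9=1225  271^10=2440  271^11=2170
  271^12=2230  271^13=1403  271^14=1858  271^15=672
So 271^15 ≡ 672 (mod 2441), giving e = 15.

15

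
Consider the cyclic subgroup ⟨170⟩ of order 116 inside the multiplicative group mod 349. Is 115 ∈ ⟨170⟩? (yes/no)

yes

115 ∈ ⟨170⟩ iff 115^116 ≡ 1 (mod 349), since |⟨170⟩| = 116.
115^116 mod 349 = 1.
Since 1 = 1, 115 lies in the subgroup.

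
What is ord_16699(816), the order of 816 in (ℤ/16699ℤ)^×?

8349

The order of 816 must divide p − 1 = 16698 = 2 · 3 · 11^2 · 23.
Divisors: 1, 2, 3, 6, 11, 22, 23, 33, 46, 66, 69, 121, 138, 242, 253, 363, 506, 726, 759, 1518, 2783, 5566, 8349, 16698.
Check each in increasing order: 816^1 ≡ 816;  816^2 ≡ 14595;  816^3 ≡ 3133;  816^6 ≡ 13376;  816^11 ≡ 11670;  816^22 ≡ 8555;  816^23 ≡ 698;  816^33 ≡ 10228;  816^46 ≡ 2933;  816^66 ≡ 9448;  816^69 ≡ 9956;  816^121 ≡ 16083;  816^138 ≡ 13371;  816^242 ≡ 12078;  816^253 ≡ 10700;  816^363 ≡ 7706;  816^506 ≡ 1656;  816^726 ≡ 792;  816^759 ≡ 1561;  816^1518 ≡ 15366;  816^2783 ≡ 12322;  816^5566 ≡ 4376;  816^8349 ≡ 1.
Smallest exponent giving 1 is 8349.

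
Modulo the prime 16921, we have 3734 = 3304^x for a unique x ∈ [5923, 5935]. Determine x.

Compute 3304^5923 mod 16921 = 3784, then multiply by 3304 repeatedly:
  3304^5923=3784  3304^5924=14638  3304^5925=3734
Found 3734 at exponent 5925.

5925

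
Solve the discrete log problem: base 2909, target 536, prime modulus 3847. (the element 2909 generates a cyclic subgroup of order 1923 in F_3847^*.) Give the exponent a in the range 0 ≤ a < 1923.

321

Baby-step giant-step with m = ceil(sqrt(1923)) = 44.
Baby table (2909^j mod 3847 for j=0..43):
  0:1  1:2909  2:2728  3:3238  4:1886  5:552  6:1569  7:1679
  8:2368  9:2382  10:791  11:513  12:3528  13:3003  14:3037  15:1921
  16:2345  17:874  18:3446  19:2979  20:2467  21:1848  22:1573  23:1774
  24:1739  25:3793  26:641  27:2721  28:2110  29:2025  30:968  31:3755
  32:1662  33:2926  34:2170  35:3450  36:3074  37:1838  38:3259  39:1423
  40:135  41:321  42:2815  43:2419
Giant step factor: 2909^(-44) ≡ 614 (mod 3847).
Scan 536·614^i mod 3847 for i = 0, 1, …:
  i=0: 536   i=1: 2109   i=2: 2334   i=3: 1992
  i=4: 3589   i=5: 3162   i=6: 2580   i=7: 3003
Match at i=7, j=13: a = 7·44 + 13 = 321.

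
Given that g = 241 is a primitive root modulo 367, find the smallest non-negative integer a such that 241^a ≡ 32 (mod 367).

Baby-step giant-step with m = ceil(sqrt(366)) = 20.
Baby table (241^j mod 367 for j=0..19):
  0:1  1:241  2:95  3:141  4:217  5:183  6:63  7:136
  8:113  9:75  10:92  11:152  12:299  13:127  14:146  15:321
  16:291  17:34  18:120  19:294
Giant step factor: 241^(-20) ≡ 16 (mod 367).
Scan 32·16^i mod 367 for i = 0, 1, …:
  i=0: 32   i=1: 145   i=2: 118   i=3: 53
  i=4: 114   i=5: 356   i=6: 191   i=7: 120
Match at i=7, j=18: a = 7·20 + 18 = 158.

158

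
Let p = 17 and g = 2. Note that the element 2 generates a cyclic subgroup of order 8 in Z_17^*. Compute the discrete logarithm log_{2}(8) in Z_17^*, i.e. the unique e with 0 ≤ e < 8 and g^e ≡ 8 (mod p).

Successive powers of 2 modulo 17:
  2^0=1  2^1=2  2^2=4  2^3=8
So 2^3 ≡ 8 (mod 17), giving e = 3.

3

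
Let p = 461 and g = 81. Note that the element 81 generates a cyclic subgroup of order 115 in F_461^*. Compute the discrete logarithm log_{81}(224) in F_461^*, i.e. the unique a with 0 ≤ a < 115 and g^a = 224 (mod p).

Baby-step giant-step with m = ceil(sqrt(115)) = 11.
Baby table (81^j mod 461 for j=0..10):
  0:1  1:81  2:107  3:369  4:385  5:298  6:166  7:77
  8:244  9:402  10:292
Giant step factor: 81^(-11) ≡ 376 (mod 461).
Scan 224·376^i mod 461 for i = 0, 1, …:
  i=0: 224   i=1: 322   i=2: 290   i=3: 244
Match at i=3, j=8: a = 3·11 + 8 = 41.

41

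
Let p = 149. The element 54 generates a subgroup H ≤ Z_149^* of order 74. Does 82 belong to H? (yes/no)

yes

82 ∈ ⟨54⟩ iff 82^74 ≡ 1 (mod 149), since |⟨54⟩| = 74.
82^74 mod 149 = 1.
Since 1 = 1, 82 lies in the subgroup.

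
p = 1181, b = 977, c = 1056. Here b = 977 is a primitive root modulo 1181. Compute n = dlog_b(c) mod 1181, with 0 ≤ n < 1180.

392

Baby-step giant-step with m = ceil(sqrt(1180)) = 35.
Baby table (977^j mod 1181 for j=0..34):
  0:1  1:977  2:281  3:545  4:1015  5:796  6:594  7:467
  8:393  9:136  10:600  11:424  12:898  13:1044  14:785  15:476
  16:919  17:303  18:781  19:111  20:976  21:485  22:264  23:470
  24:962  25:979  26:1054  27:1107  28:924  29:464  30:1005  31:474
  32:146  33:922  34:872
Giant step factor: 977^(-35) ≡ 8 (mod 1181).
Scan 1056·8^i mod 1181 for i = 0, 1, …:
  i=0: 1056   i=1: 181   i=2: 267   i=3: 955
  i=4: 554   i=5: 889   i=6: 26   i=7: 208
  i=8: 483   i=9: 321   i=10: 206   i=11: 467
Match at i=11, j=7: n = 11·35 + 7 = 392.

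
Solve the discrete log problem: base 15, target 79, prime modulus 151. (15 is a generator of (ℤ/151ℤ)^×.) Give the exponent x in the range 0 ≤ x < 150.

Baby-step giant-step with m = ceil(sqrt(150)) = 13.
Baby table (15^j mod 151 for j=0..12):
  0:1  1:15  2:74  3:53  4:40  5:147  6:91  7:6
  8:90  9:142  10:16  11:89  12:127
Giant step factor: 15^(-13) ≡ 13 (mod 151).
Scan 79·13^i mod 151 for i = 0, 1, …:
  i=0: 79   i=1: 121   i=2: 63   i=3: 64
  i=4: 77   i=5: 95   i=6: 27   i=7: 49
  i=8: 33   i=9: 127
Match at i=9, j=12: x = 9·13 + 12 = 129.

129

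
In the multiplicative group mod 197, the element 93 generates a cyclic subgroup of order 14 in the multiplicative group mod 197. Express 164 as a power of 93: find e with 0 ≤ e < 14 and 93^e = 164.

4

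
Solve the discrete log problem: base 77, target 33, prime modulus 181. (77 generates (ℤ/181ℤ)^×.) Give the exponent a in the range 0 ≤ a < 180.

74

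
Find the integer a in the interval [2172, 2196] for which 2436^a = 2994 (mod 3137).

Compute 2436^2172 mod 3137 = 2625, then multiply by 2436 repeatedly:
  2436^2172=2625  2436^2173=1294  2436^2174=2636  2436^2175=2994
Found 2994 at exponent 2175.

2175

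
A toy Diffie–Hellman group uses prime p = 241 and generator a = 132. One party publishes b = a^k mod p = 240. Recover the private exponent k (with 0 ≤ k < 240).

Baby-step giant-step with m = ceil(sqrt(240)) = 16.
Baby table (132^j mod 241 for j=0..15):
  0:1  1:132  2:72  3:105  4:123  5:89  6:180  7:142
  8:187  9:102  10:209  11:114  12:106  13:14  14:161  15:44
Giant step factor: 132^(-16) ≡ 231 (mod 241).
Scan 240·231^i mod 241 for i = 0, 1, …:
  i=0: 240   i=1: 10   i=2: 141   i=3: 36
  i=4: 122   i=5: 226   i=6: 150   i=7: 187
Match at i=7, j=8: k = 7·16 + 8 = 120.

120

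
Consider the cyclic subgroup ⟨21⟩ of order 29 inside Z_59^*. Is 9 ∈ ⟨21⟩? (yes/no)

yes

9 ∈ ⟨21⟩ iff 9^29 ≡ 1 (mod 59), since |⟨21⟩| = 29.
9^29 mod 59 = 1.
Since 1 = 1, 9 lies in the subgroup.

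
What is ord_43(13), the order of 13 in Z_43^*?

21

The order of 13 must divide p − 1 = 42 = 2 · 3 · 7.
Divisors: 1, 2, 3, 6, 7, 14, 21, 42.
Check each in increasing order: 13^1 ≡ 13;  13^2 ≡ 40;  13^3 ≡ 4;  13^6 ≡ 16;  13^7 ≡ 36;  13^14 ≡ 6;  13^21 ≡ 1.
Smallest exponent giving 1 is 21.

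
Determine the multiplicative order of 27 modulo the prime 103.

The order of 27 must divide p − 1 = 102 = 2 · 3 · 17.
Divisors: 1, 2, 3, 6, 17, 34, 51, 102.
Check each in increasing order: 27^1 ≡ 27;  27^2 ≡ 8;  27^3 ≡ 10;  27^6 ≡ 100;  27^17 ≡ 102;  27^34 ≡ 1.
Smallest exponent giving 1 is 34.

34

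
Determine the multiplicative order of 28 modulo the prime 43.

The order of 28 must divide p − 1 = 42 = 2 · 3 · 7.
Divisors: 1, 2, 3, 6, 7, 14, 21, 42.
Check each in increasing order: 28^1 ≡ 28;  28^2 ≡ 10;  28^3 ≡ 22;  28^6 ≡ 11;  28^7 ≡ 7;  28^14 ≡ 6;  28^21 ≡ 42;  28^42 ≡ 1.
Smallest exponent giving 1 is 42.

42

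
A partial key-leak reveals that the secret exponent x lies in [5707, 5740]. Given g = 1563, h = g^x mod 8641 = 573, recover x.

5734

Compute 1563^5707 mod 8641 = 8359, then multiply by 1563 repeatedly:
  1563^5707=8359  1563^5708=8566  1563^5709=3749  1563^5710=1089  1563^5711=8471
  1563^5712=2161  1563^5713=7653  1563^5714=2495  1563^5715=2594  1563^5716=1793
  1563^5717=2775  1563^5718=8184  1563^5719=2912  1563^5720=6290  1563^5721=6453
  1563^5722=1992  1563^5723=2736  1563^5724=7714  1563^5725=2787  1563^5726=1017
  1563^5727=8268  1563^5728=4589  1563^5729=577  1563^5730=3187  1563^5731=4065
  1563^5732=2460  1563^5733=8376  1563^5734=573
Found 573 at exponent 5734.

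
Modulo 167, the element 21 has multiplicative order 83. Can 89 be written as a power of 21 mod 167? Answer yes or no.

89 ∈ ⟨21⟩ iff 89^83 ≡ 1 (mod 167), since |⟨21⟩| = 83.
89^83 mod 167 = 1.
Since 1 = 1, 89 lies in the subgroup.

yes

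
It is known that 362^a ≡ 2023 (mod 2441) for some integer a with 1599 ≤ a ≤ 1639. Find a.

Compute 362^1599 mod 2441 = 2023, then multiply by 362 repeatedly:
  362^1599=2023
Found 2023 at exponent 1599.

1599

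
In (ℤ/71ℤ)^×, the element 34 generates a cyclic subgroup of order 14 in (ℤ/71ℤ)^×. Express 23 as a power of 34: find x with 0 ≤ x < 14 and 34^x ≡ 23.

13

Successive powers of 34 modulo 71:
  34^0=1  34^1=34  34^2=20  34^3=41  34^4=45  34^5=39
  34^6=48  34^7=70  34^8=37  34^9=51  34^10=30  34^11=26
  34^12=32  34^13=23
So 34^13 ≡ 23 (mod 71), giving x = 13.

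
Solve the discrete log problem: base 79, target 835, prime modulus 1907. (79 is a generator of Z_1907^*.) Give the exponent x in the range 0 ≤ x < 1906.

1123

Baby-step giant-step with m = ceil(sqrt(1906)) = 44.
Baby table (79^j mod 1907 for j=0..43):
  0:1  1:79  2:520  3:1033  4:1513  5:1293  6:1076  7:1096
  8:769  9:1634  10:1317  11:1065  12:227  13:770  14:1713  15:1837
  16:191  17:1740  18:156  19:882  20:1026  21:960  22:1467  23:1473
  24:40  25:1253  26:1730  27:1273  28:1403  29:231  30:1086  31:1886
  32:248  33:522  34:1191  35:646  36:1452  37:288  38:1775  39:1014
  40:12  41:948  42:519  43:954
Giant step factor: 79^(-44) ≡ 169 (mod 1907).
Scan 835·169^i mod 1907 for i = 0, 1, …:
  i=0: 835   i=1: 1904   i=2: 1400   i=3: 132
  i=4: 1331   i=5: 1820   i=6: 553   i=7: 14
  i=8: 459   i=9: 1291     …   i=24: 20
  i=25: 1473
Match at i=25, j=23: x = 25·44 + 23 = 1123.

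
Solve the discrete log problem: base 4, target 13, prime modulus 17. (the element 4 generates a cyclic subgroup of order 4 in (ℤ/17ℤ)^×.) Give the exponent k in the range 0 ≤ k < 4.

3

Successive powers of 4 modulo 17:
  4^0=1  4^1=4  4^2=16  4^3=13
So 4^3 ≡ 13 (mod 17), giving k = 3.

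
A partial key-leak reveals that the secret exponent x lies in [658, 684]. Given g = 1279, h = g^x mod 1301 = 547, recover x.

677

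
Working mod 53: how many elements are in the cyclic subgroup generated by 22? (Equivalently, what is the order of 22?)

52

The order of 22 must divide p − 1 = 52 = 2^2 · 13.
Divisors: 1, 2, 4, 13, 26, 52.
Check each in increasing order: 22^1 ≡ 22;  22^2 ≡ 7;  22^4 ≡ 49;  22^13 ≡ 23;  22^26 ≡ 52;  22^52 ≡ 1.
Smallest exponent giving 1 is 52.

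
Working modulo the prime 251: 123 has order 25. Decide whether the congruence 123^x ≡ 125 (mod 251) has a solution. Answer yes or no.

yes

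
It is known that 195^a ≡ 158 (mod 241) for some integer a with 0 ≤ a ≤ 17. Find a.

4

Compute 195^0 mod 241 = 1, then multiply by 195 repeatedly:
  195^0=1  195^1=195  195^2=188  195^3=28  195^4=158
Found 158 at exponent 4.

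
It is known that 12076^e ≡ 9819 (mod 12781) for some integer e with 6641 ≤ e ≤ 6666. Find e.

6664

Compute 12076^6641 mod 12781 = 5419, then multiply by 12076 repeatedly:
  12076^6641=5419  12076^6642=1124  12076^6643=2  12076^6644=11371  12076^6645=9913
  12076^6646=2542  12076^6647=10011  12076^6648=10138  12076^6649=10070  12076^6650=6886
  12076^6651=2150  12076^6652=5189  12076^6653=9902  12076^6654=10297  12076^6655=223
  12076^6656=8938  12076^6657=12524  12076^6658=2251  12076^6659=10670  12076^6660=5659
  12076^6661=10858  12076^6662=929  12076^6663=9667  12076^6664=9819
Found 9819 at exponent 6664.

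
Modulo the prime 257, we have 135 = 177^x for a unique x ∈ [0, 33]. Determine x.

Compute 177^0 mod 257 = 1, then multiply by 177 repeatedly:
  177^0=1  177^1=177  177^2=232  177^3=201  177^4=111
  177^5=115  177^6=52  177^7=209  177^8=242  177^9=172
  177^10=118  177^11=69  177^12=134  177^13=74  177^14=248
  177^15=206  177^16=225  177^17=247  177^18=29  177^19=250
  177^20=46  177^21=175  177^22=135
Found 135 at exponent 22.

22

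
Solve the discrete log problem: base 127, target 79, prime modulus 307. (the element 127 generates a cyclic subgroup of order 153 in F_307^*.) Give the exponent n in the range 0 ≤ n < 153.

Successive powers of 127 modulo 307:
  127^0=1  127^1=127  127^2=165  127^3=79
So 127^3 ≡ 79 (mod 307), giving n = 3.

3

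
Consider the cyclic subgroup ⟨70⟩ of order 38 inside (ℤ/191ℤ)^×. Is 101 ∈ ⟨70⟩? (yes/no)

no

101 ∈ ⟨70⟩ iff 101^38 ≡ 1 (mod 191), since |⟨70⟩| = 38.
101^38 mod 191 = 39.
Since 39 ≠ 1, 101 does not lie in the subgroup.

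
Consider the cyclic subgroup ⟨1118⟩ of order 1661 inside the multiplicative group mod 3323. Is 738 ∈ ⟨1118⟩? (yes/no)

no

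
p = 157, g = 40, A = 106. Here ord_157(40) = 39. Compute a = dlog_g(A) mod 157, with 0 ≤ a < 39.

Successive powers of 40 modulo 157:
  40^0=1  40^1=40  40^2=30  40^3=101  40^4=115  40^5=47
  40^6=153  40^7=154  40^8=37  40^9=67  40^10=11  40^11=126
  40^12=16  40^13=12  40^14=9  40^15=46  40^16=113  40^17=124
  40^18=93  40^19=109  40^20=121  40^21=130  40^22=19  40^23=132
  40^24=99  40^25=35  40^26=144  40^27=108  40^28=81  40^29=100
  40^30=75  40^31=17  40^32=52  40^33=39  40^34=147  40^35=71
  40^36=14  40^37=89  40^38=106
So 40^38 ≡ 106 (mod 157), giving a = 38.

38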